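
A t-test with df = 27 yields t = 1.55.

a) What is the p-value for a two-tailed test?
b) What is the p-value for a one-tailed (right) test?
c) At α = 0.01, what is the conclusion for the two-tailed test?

Answer: a) 0.1328, b) 0.0664, c) fail to reject H₀

Derivation:
Using t-distribution with df = 27:
a) Two-tailed: p = 2×P(T > 1.55) = 0.1328
b) One-tailed: p = P(T > 1.55) = 0.0664
c) 0.1328 ≥ 0.01, fail to reject H₀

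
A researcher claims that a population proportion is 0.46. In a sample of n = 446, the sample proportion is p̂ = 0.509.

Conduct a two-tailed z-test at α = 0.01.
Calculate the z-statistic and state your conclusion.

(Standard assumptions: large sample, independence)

Answer: z = 2.0763, fail to reject H₀

Derivation:
H₀: p = 0.46, H₁: p ≠ 0.46
Standard error: SE = √(p₀(1-p₀)/n) = √(0.46×0.54/446) = 0.023600
z-statistic: z = (p̂ - p₀)/SE = (0.509 - 0.46)/0.023600 = 2.0763
Critical value: z_0.005 = ±2.576
p-value = 0.0379
Decision: fail to reject H₀ at α = 0.01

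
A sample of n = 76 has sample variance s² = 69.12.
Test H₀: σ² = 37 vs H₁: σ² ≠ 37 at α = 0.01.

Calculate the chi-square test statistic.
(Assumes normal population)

Answer: χ² = 140.1081, reject H₀

Derivation:
df = n - 1 = 75
χ² = (n-1)s²/σ₀² = 75×69.12/37 = 140.1081
Critical values: χ²_{0.995,75} = 47.206, χ²_{0.005,75} = 110.286
Rejection region: χ² < 47.206 or χ² > 110.286
Decision: reject H₀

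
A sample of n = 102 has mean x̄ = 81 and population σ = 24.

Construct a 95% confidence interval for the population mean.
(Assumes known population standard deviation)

Answer: (76.3423, 85.6577)

Derivation:
Confidence level: 95%, α = 0.05
z_0.025 = 1.960
SE = σ/√n = 24/√102 = 2.3764
Margin of error = 1.960 × 2.3764 = 4.6577
CI: x̄ ± margin = 81 ± 4.6577
CI: (76.3423, 85.6577)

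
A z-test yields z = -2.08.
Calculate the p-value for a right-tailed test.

Answer: p-value ≈ 0.9812

Derivation:
For z = -2.08:
p = P(Z > -2.08) = 1 - Φ(-2.08) = 0.9812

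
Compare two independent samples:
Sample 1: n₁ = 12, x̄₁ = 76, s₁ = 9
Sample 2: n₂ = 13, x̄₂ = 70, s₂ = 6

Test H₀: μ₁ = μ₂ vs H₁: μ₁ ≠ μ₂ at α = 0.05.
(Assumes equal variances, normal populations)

Pooled variance: s²_p = [11×9² + 12×6²]/(23) = 57.5217
s_p = 7.5843
SE = s_p×√(1/n₁ + 1/n₂) = 7.5843×√(1/12 + 1/13) = 3.0361
t = (x̄₁ - x̄₂)/SE = (76 - 70)/3.0361 = 1.9762
df = 23, t-critical = ±2.069
Decision: fail to reject H₀

Answer: t = 1.9762, fail to reject H₀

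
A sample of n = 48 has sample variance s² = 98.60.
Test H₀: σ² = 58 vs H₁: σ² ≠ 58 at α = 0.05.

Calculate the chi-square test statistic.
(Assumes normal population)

df = n - 1 = 47
χ² = (n-1)s²/σ₀² = 47×98.60/58 = 79.9000
Critical values: χ²_{0.975,47} = 29.956, χ²_{0.025,47} = 67.821
Rejection region: χ² < 29.956 or χ² > 67.821
Decision: reject H₀

Answer: χ² = 79.9000, reject H₀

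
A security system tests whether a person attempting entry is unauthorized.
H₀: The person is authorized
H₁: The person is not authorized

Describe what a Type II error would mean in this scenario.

Type I error (α): Rejecting H₀ when H₀ is true
Type II error (β): Failing to reject H₀ when H₁ is true

Answer: Granting entry to an unauthorized person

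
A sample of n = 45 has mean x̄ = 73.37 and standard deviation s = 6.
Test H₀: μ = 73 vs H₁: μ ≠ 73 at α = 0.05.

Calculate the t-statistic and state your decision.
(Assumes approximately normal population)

df = n - 1 = 44
SE = s/√n = 6/√45 = 0.8944
t = (x̄ - μ₀)/SE = (73.37 - 73)/0.8944 = 0.4137
Critical value: t_{0.025,44} = ±2.015
p-value ≈ 0.6811
Decision: fail to reject H₀

Answer: t = 0.4137, fail to reject H₀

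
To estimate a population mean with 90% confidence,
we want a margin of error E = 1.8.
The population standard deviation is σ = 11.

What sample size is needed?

z_0.05 = 1.645
n = (z×σ/E)² = (1.645×11/1.8)²
n = 101.0583
Round up: n = 102

Answer: n = 102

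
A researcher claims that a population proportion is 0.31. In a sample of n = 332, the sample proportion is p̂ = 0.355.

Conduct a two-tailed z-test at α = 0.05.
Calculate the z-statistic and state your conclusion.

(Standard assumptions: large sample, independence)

H₀: p = 0.31, H₁: p ≠ 0.31
Standard error: SE = √(p₀(1-p₀)/n) = √(0.31×0.69/332) = 0.025383
z-statistic: z = (p̂ - p₀)/SE = (0.355 - 0.31)/0.025383 = 1.7728
Critical value: z_0.025 = ±1.960
p-value = 0.0763
Decision: fail to reject H₀ at α = 0.05

Answer: z = 1.7728, fail to reject H₀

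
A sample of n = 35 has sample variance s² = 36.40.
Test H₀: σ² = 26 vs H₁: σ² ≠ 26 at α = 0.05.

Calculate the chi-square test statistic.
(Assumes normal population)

Answer: χ² = 47.6000, fail to reject H₀

Derivation:
df = n - 1 = 34
χ² = (n-1)s²/σ₀² = 34×36.40/26 = 47.6000
Critical values: χ²_{0.975,34} = 19.806, χ²_{0.025,34} = 51.966
Rejection region: χ² < 19.806 or χ² > 51.966
Decision: fail to reject H₀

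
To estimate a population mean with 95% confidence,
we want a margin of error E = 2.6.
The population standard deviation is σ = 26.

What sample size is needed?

z_0.025 = 1.960
n = (z×σ/E)² = (1.960×26/2.6)²
n = 384.1600
Round up: n = 385

Answer: n = 385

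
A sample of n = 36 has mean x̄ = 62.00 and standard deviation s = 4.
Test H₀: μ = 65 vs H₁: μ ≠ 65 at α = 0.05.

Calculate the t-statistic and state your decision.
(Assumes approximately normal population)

df = n - 1 = 35
SE = s/√n = 4/√36 = 0.6667
t = (x̄ - μ₀)/SE = (62.00 - 65)/0.6667 = -4.4998
Critical value: t_{0.025,35} = ±2.030
p-value ≈ 0.0001
Decision: reject H₀

Answer: t = -4.4998, reject H₀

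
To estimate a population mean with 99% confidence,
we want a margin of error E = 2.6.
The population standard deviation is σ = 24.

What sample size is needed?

z_0.005 = 2.576
n = (z×σ/E)² = (2.576×24/2.6)²
n = 565.4152
Round up: n = 566

Answer: n = 566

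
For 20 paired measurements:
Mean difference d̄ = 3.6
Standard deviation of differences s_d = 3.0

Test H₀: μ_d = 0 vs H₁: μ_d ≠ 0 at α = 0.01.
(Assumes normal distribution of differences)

df = n - 1 = 19
SE = s_d/√n = 3.0/√20 = 0.6708
t = d̄/SE = 3.6/0.6708 = 5.3667
Critical value: t_{0.005,19} = ±2.861
p-value < 0.0001
Decision: reject H₀

Answer: t = 5.3667, reject H₀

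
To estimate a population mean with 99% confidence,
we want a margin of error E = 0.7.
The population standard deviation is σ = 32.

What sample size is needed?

Answer: n = 13868

Derivation:
z_0.005 = 2.576
n = (z×σ/E)² = (2.576×32/0.7)²
n = 13867.4176
Round up: n = 13868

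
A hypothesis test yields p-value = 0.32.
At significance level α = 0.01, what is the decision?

Answer: fail to reject H₀

Derivation:
Compare p-value to α:
0.32 ≥ 0.01
Decision: fail to reject H₀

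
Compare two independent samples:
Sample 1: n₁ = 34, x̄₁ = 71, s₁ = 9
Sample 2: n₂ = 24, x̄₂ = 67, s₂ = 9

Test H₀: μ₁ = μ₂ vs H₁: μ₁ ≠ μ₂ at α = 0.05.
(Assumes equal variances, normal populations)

Pooled variance: s²_p = [33×9² + 23×9²]/(56) = 81.0000
s_p = 9.0000
SE = s_p×√(1/n₁ + 1/n₂) = 9.0000×√(1/34 + 1/24) = 2.3994
t = (x̄₁ - x̄₂)/SE = (71 - 67)/2.3994 = 1.6671
df = 56, t-critical = ±2.003
Decision: fail to reject H₀

Answer: t = 1.6671, fail to reject H₀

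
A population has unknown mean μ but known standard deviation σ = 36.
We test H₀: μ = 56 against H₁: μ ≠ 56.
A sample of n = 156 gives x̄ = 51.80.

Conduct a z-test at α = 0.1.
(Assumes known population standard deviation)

Answer: z = -1.4572, fail to reject H₀

Derivation:
Standard error: SE = σ/√n = 36/√156 = 2.8823
z-statistic: z = (x̄ - μ₀)/SE = (51.80 - 56)/2.8823 = -1.4572
Critical value: ±1.645
p-value = 0.1451
Decision: fail to reject H₀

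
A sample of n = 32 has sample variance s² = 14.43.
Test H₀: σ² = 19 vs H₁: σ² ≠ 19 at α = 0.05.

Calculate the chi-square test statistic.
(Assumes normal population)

Answer: χ² = 23.5437, fail to reject H₀

Derivation:
df = n - 1 = 31
χ² = (n-1)s²/σ₀² = 31×14.43/19 = 23.5437
Critical values: χ²_{0.975,31} = 17.539, χ²_{0.025,31} = 48.232
Rejection region: χ² < 17.539 or χ² > 48.232
Decision: fail to reject H₀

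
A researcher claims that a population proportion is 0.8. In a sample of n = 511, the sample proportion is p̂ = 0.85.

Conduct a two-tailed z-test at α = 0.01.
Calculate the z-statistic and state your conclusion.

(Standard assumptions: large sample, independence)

Answer: z = 2.8257, reject H₀

Derivation:
H₀: p = 0.8, H₁: p ≠ 0.8
Standard error: SE = √(p₀(1-p₀)/n) = √(0.8×0.2/511) = 0.017695
z-statistic: z = (p̂ - p₀)/SE = (0.85 - 0.8)/0.017695 = 2.8257
Critical value: z_0.005 = ±2.576
p-value = 0.0047
Decision: reject H₀ at α = 0.01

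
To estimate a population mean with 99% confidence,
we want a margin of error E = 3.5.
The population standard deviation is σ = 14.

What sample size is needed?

z_0.005 = 2.576
n = (z×σ/E)² = (2.576×14/3.5)²
n = 106.1724
Round up: n = 107

Answer: n = 107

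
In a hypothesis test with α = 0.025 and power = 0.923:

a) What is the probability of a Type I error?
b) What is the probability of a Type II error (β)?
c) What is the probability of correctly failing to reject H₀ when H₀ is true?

Answer: a) 0.025, b) 0.077, c) 0.975

Derivation:
a) Type I error probability = α = 0.025
b) Power = P(reject H₀ | H₁ true) = 1 - β = 0.923, so Type II error probability = β = 1 - Power = 0.077
c) P(fail to reject H₀ | H₀ true) = 1 - α = 0.975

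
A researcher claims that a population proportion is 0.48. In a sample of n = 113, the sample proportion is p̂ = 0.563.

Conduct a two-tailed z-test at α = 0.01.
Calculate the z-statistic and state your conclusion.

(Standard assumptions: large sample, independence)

H₀: p = 0.48, H₁: p ≠ 0.48
Standard error: SE = √(p₀(1-p₀)/n) = √(0.48×0.52/113) = 0.046998
z-statistic: z = (p̂ - p₀)/SE = (0.563 - 0.48)/0.046998 = 1.7660
Critical value: z_0.005 = ±2.576
p-value = 0.0774
Decision: fail to reject H₀ at α = 0.01

Answer: z = 1.7660, fail to reject H₀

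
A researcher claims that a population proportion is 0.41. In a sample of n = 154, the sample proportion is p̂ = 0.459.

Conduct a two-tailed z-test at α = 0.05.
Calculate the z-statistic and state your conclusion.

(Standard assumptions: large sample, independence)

Answer: z = 1.2363, fail to reject H₀

Derivation:
H₀: p = 0.41, H₁: p ≠ 0.41
Standard error: SE = √(p₀(1-p₀)/n) = √(0.41×0.59/154) = 0.039633
z-statistic: z = (p̂ - p₀)/SE = (0.459 - 0.41)/0.039633 = 1.2363
Critical value: z_0.025 = ±1.960
p-value = 0.2163
Decision: fail to reject H₀ at α = 0.05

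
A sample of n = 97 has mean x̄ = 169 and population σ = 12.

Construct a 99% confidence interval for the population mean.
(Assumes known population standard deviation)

Confidence level: 99%, α = 0.01
z_0.005 = 2.576
SE = σ/√n = 12/√97 = 1.2184
Margin of error = 2.576 × 1.2184 = 3.1386
CI: x̄ ± margin = 169 ± 3.1386
CI: (165.8614, 172.1386)

Answer: (165.8614, 172.1386)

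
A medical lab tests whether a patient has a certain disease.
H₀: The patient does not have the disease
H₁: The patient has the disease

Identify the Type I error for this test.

Type I error: rejecting H₀ when it is actually true (false positive).
Type II error: failing to reject H₀ when H₁ is actually true (false negative).

Answer: Diagnosing a healthy patient as having the disease (false positive)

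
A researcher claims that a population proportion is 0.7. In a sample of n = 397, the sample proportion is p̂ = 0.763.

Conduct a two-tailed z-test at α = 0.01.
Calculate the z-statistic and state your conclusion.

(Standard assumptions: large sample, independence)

H₀: p = 0.7, H₁: p ≠ 0.7
Standard error: SE = √(p₀(1-p₀)/n) = √(0.7×0.3/397) = 0.022999
z-statistic: z = (p̂ - p₀)/SE = (0.763 - 0.7)/0.022999 = 2.7392
Critical value: z_0.005 = ±2.576
p-value = 0.0062
Decision: reject H₀ at α = 0.01

Answer: z = 2.7392, reject H₀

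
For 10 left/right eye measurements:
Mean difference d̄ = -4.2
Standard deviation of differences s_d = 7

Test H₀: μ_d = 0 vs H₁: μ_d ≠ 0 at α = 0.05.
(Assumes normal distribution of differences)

df = n - 1 = 9
SE = s_d/√n = 7/√10 = 2.2136
t = d̄/SE = -4.2/2.2136 = -1.8974
Critical value: t_{0.025,9} = ±2.262
p-value ≈ 0.0903
Decision: fail to reject H₀

Answer: t = -1.8974, fail to reject H₀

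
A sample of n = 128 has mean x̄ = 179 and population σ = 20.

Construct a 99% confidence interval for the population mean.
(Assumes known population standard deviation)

Answer: (174.4461, 183.5539)

Derivation:
Confidence level: 99%, α = 0.01
z_0.005 = 2.576
SE = σ/√n = 20/√128 = 1.7678
Margin of error = 2.576 × 1.7678 = 4.5539
CI: x̄ ± margin = 179 ± 4.5539
CI: (174.4461, 183.5539)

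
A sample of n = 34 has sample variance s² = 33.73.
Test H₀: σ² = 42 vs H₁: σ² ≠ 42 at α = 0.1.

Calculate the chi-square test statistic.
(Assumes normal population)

Answer: χ² = 26.5021, fail to reject H₀

Derivation:
df = n - 1 = 33
χ² = (n-1)s²/σ₀² = 33×33.73/42 = 26.5021
Critical values: χ²_{0.95,33} = 20.867, χ²_{0.05,33} = 47.400
Rejection region: χ² < 20.867 or χ² > 47.400
Decision: fail to reject H₀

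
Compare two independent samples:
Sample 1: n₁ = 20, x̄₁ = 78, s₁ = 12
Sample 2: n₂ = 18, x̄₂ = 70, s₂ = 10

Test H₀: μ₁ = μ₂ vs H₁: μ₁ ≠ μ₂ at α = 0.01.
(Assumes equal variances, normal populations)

Answer: t = 2.2182, fail to reject H₀

Derivation:
Pooled variance: s²_p = [19×12² + 17×10²]/(36) = 123.2222
s_p = 11.1005
SE = s_p×√(1/n₁ + 1/n₂) = 11.1005×√(1/20 + 1/18) = 3.6065
t = (x̄₁ - x̄₂)/SE = (78 - 70)/3.6065 = 2.2182
df = 36, t-critical = ±2.719
Decision: fail to reject H₀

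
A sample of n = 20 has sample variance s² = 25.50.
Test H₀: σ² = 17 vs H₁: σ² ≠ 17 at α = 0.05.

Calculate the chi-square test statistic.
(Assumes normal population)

Answer: χ² = 28.5000, fail to reject H₀

Derivation:
df = n - 1 = 19
χ² = (n-1)s²/σ₀² = 19×25.50/17 = 28.5000
Critical values: χ²_{0.975,19} = 8.907, χ²_{0.025,19} = 32.852
Rejection region: χ² < 8.907 or χ² > 32.852
Decision: fail to reject H₀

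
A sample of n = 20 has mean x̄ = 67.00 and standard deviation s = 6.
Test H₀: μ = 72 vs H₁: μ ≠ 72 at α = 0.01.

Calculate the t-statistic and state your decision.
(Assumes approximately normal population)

Answer: t = -3.7269, reject H₀

Derivation:
df = n - 1 = 19
SE = s/√n = 6/√20 = 1.3416
t = (x̄ - μ₀)/SE = (67.00 - 72)/1.3416 = -3.7269
Critical value: t_{0.005,19} = ±2.861
p-value ≈ 0.0014
Decision: reject H₀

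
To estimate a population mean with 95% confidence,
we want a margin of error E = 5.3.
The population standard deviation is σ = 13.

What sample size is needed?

z_0.025 = 1.960
n = (z×σ/E)² = (1.960×13/5.3)²
n = 23.1125
Round up: n = 24

Answer: n = 24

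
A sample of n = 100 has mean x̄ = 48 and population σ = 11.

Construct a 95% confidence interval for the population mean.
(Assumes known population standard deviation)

Confidence level: 95%, α = 0.05
z_0.025 = 1.960
SE = σ/√n = 11/√100 = 1.1000
Margin of error = 1.960 × 1.1000 = 2.1560
CI: x̄ ± margin = 48 ± 2.1560
CI: (45.8440, 50.1560)

Answer: (45.8440, 50.1560)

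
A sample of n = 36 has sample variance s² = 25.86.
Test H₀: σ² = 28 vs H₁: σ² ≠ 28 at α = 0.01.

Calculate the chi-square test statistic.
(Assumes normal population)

df = n - 1 = 35
χ² = (n-1)s²/σ₀² = 35×25.86/28 = 32.3250
Critical values: χ²_{0.995,35} = 17.192, χ²_{0.005,35} = 60.275
Rejection region: χ² < 17.192 or χ² > 60.275
Decision: fail to reject H₀

Answer: χ² = 32.3250, fail to reject H₀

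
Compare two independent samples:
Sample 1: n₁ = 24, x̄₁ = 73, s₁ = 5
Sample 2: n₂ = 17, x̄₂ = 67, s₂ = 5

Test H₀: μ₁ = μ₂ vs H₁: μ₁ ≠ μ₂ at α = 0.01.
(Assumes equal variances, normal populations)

Pooled variance: s²_p = [23×5² + 16×5²]/(39) = 25.0000
s_p = 5.0000
SE = s_p×√(1/n₁ + 1/n₂) = 5.0000×√(1/24 + 1/17) = 1.5850
t = (x̄₁ - x̄₂)/SE = (73 - 67)/1.5850 = 3.7855
df = 39, t-critical = ±2.708
Decision: reject H₀

Answer: t = 3.7855, reject H₀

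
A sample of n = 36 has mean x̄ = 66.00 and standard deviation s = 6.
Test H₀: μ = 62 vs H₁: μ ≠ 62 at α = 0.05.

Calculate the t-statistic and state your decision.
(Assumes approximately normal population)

Answer: t = 4.0000, reject H₀

Derivation:
df = n - 1 = 35
SE = s/√n = 6/√36 = 1.0000
t = (x̄ - μ₀)/SE = (66.00 - 62)/1.0000 = 4.0000
Critical value: t_{0.025,35} = ±2.030
p-value ≈ 0.0003
Decision: reject H₀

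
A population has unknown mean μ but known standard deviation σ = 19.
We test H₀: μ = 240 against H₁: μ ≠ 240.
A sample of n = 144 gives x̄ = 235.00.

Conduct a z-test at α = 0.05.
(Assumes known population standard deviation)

Answer: z = -3.1580, reject H₀

Derivation:
Standard error: SE = σ/√n = 19/√144 = 1.5833
z-statistic: z = (x̄ - μ₀)/SE = (235.00 - 240)/1.5833 = -3.1580
Critical value: ±1.960
p-value = 0.0016
Decision: reject H₀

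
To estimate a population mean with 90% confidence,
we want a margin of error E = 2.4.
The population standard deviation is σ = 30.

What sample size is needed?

z_0.05 = 1.645
n = (z×σ/E)² = (1.645×30/2.4)²
n = 422.8164
Round up: n = 423

Answer: n = 423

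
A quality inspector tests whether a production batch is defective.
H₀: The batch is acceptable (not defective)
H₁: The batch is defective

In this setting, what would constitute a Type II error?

A Type I error (probability α) occurs when we reject a true H₀.
A Type II error (probability β) occurs when we fail to reject a false H₀.

Answer: Shipping a defective batch to customers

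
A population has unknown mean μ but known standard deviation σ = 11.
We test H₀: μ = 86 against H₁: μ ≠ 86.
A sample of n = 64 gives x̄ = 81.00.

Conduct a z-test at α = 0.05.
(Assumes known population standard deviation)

Answer: z = -3.6364, reject H₀

Derivation:
Standard error: SE = σ/√n = 11/√64 = 1.3750
z-statistic: z = (x̄ - μ₀)/SE = (81.00 - 86)/1.3750 = -3.6364
Critical value: ±1.960
p-value = 0.0003
Decision: reject H₀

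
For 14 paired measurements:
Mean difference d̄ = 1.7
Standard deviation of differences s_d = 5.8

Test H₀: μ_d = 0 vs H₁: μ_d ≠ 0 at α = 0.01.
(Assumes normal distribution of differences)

Answer: t = 1.0967, fail to reject H₀

Derivation:
df = n - 1 = 13
SE = s_d/√n = 5.8/√14 = 1.5501
t = d̄/SE = 1.7/1.5501 = 1.0967
Critical value: t_{0.005,13} = ±3.012
p-value ≈ 0.2927
Decision: fail to reject H₀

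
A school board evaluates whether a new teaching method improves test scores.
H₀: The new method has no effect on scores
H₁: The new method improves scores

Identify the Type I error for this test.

A Type I error (probability α) occurs when we reject a true H₀.
A Type II error (probability β) occurs when we fail to reject a false H₀.

Answer: Concluding the new method improves scores when it actually doesn't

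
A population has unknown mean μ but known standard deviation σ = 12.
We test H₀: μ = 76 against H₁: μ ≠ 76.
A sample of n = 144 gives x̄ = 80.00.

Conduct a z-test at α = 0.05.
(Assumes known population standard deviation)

Answer: z = 4.0000, reject H₀

Derivation:
Standard error: SE = σ/√n = 12/√144 = 1.0000
z-statistic: z = (x̄ - μ₀)/SE = (80.00 - 76)/1.0000 = 4.0000
Critical value: ±1.960
p-value = 0.0001
Decision: reject H₀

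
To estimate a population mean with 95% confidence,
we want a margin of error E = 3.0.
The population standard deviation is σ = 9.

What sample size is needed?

z_0.025 = 1.960
n = (z×σ/E)² = (1.960×9/3.0)²
n = 34.5744
Round up: n = 35

Answer: n = 35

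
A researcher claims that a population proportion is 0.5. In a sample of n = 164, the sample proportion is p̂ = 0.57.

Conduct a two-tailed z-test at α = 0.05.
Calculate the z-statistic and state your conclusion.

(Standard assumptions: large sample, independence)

Answer: z = 1.7929, fail to reject H₀

Derivation:
H₀: p = 0.5, H₁: p ≠ 0.5
Standard error: SE = √(p₀(1-p₀)/n) = √(0.5×0.5/164) = 0.039043
z-statistic: z = (p̂ - p₀)/SE = (0.57 - 0.5)/0.039043 = 1.7929
Critical value: z_0.025 = ±1.960
p-value = 0.0730
Decision: fail to reject H₀ at α = 0.05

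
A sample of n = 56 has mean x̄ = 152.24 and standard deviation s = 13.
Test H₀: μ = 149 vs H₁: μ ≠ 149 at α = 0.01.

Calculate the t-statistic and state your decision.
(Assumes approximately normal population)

df = n - 1 = 55
SE = s/√n = 13/√56 = 1.7372
t = (x̄ - μ₀)/SE = (152.24 - 149)/1.7372 = 1.8651
Critical value: t_{0.005,55} = ±2.668
p-value ≈ 0.0675
Decision: fail to reject H₀

Answer: t = 1.8651, fail to reject H₀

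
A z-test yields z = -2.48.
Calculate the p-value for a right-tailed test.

Answer: p-value ≈ 0.9934

Derivation:
For z = -2.48:
p = P(Z > -2.48) = 1 - Φ(-2.48) = 0.9934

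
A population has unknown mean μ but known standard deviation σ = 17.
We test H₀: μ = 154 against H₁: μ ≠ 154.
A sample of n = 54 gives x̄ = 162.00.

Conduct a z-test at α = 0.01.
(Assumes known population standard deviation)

Answer: z = 3.4581, reject H₀

Derivation:
Standard error: SE = σ/√n = 17/√54 = 2.3134
z-statistic: z = (x̄ - μ₀)/SE = (162.00 - 154)/2.3134 = 3.4581
Critical value: ±2.576
p-value = 0.0005
Decision: reject H₀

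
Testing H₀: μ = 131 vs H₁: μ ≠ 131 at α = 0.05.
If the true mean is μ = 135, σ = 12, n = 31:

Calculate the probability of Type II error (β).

SE = σ/√n = 12/√31 = 2.1553
Critical values: μ₀ ± z_0.025×SE = 131 ± 1.960×2.1553
Acceptance region: (126.7756, 135.2244)
Under H₁ (μ = 135): z_high = (135.2244 - 135)/2.1553 = 0.1041, z_low = (126.7756 - 135)/2.1553 = -3.8159
β = P(not reject | H₁) = Φ(0.1041) - Φ(-3.8159) ≈ 0.5414

Answer: β ≈ 0.5414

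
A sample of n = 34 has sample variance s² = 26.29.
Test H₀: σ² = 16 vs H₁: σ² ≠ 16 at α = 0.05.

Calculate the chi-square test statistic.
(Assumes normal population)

df = n - 1 = 33
χ² = (n-1)s²/σ₀² = 33×26.29/16 = 54.2231
Critical values: χ²_{0.975,33} = 19.047, χ²_{0.025,33} = 50.725
Rejection region: χ² < 19.047 or χ² > 50.725
Decision: reject H₀

Answer: χ² = 54.2231, reject H₀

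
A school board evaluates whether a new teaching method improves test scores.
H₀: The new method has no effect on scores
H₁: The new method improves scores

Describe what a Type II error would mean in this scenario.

Type I error (α): Rejecting H₀ when H₀ is true
Type II error (β): Failing to reject H₀ when H₁ is true

Answer: Failing to adopt an effective teaching method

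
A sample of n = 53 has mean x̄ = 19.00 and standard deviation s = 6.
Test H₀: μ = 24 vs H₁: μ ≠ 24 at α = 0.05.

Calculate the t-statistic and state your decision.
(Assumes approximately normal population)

Answer: t = -6.0665, reject H₀

Derivation:
df = n - 1 = 52
SE = s/√n = 6/√53 = 0.8242
t = (x̄ - μ₀)/SE = (19.00 - 24)/0.8242 = -6.0665
Critical value: t_{0.025,52} = ±2.007
p-value < 0.0001
Decision: reject H₀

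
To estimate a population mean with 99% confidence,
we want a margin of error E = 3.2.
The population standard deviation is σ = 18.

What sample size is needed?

z_0.005 = 2.576
n = (z×σ/E)² = (2.576×18/3.2)²
n = 209.9601
Round up: n = 210

Answer: n = 210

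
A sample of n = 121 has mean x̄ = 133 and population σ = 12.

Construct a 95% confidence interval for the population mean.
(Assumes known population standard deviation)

Confidence level: 95%, α = 0.05
z_0.025 = 1.960
SE = σ/√n = 12/√121 = 1.0909
Margin of error = 1.960 × 1.0909 = 2.1382
CI: x̄ ± margin = 133 ± 2.1382
CI: (130.8618, 135.1382)

Answer: (130.8618, 135.1382)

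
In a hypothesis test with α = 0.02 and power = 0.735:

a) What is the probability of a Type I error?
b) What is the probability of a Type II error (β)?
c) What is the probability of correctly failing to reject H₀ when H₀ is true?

Answer: a) 0.02, b) 0.265, c) 0.98

Derivation:
a) Type I error probability = α = 0.02
b) Power = P(reject H₀ | H₁ true) = 1 - β = 0.735, so Type II error probability = β = 1 - Power = 0.265
c) P(fail to reject H₀ | H₀ true) = 1 - α = 0.98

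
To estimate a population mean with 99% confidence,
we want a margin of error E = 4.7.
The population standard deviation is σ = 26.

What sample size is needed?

Answer: n = 204

Derivation:
z_0.005 = 2.576
n = (z×σ/E)² = (2.576×26/4.7)²
n = 203.0686
Round up: n = 204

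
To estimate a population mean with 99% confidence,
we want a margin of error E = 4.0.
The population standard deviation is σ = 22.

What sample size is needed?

z_0.005 = 2.576
n = (z×σ/E)² = (2.576×22/4.0)²
n = 200.7322
Round up: n = 201

Answer: n = 201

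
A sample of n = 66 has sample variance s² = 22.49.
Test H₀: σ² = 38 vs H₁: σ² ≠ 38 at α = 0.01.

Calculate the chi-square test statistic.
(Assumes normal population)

Answer: χ² = 38.4697, reject H₀

Derivation:
df = n - 1 = 65
χ² = (n-1)s²/σ₀² = 65×22.49/38 = 38.4697
Critical values: χ²_{0.995,65} = 39.383, χ²_{0.005,65} = 98.105
Rejection region: χ² < 39.383 or χ² > 98.105
Decision: reject H₀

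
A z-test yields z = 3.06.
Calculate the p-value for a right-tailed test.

Answer: p-value ≈ 0.0011

Derivation:
For z = 3.06:
p = P(Z > 3.06) = 1 - Φ(3.06) = 0.0011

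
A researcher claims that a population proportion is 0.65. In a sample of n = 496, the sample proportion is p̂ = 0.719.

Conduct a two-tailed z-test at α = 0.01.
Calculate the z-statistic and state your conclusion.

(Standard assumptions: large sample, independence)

H₀: p = 0.65, H₁: p ≠ 0.65
Standard error: SE = √(p₀(1-p₀)/n) = √(0.65×0.35/496) = 0.021417
z-statistic: z = (p̂ - p₀)/SE = (0.719 - 0.65)/0.021417 = 3.2217
Critical value: z_0.005 = ±2.576
p-value = 0.0013
Decision: reject H₀ at α = 0.01

Answer: z = 3.2217, reject H₀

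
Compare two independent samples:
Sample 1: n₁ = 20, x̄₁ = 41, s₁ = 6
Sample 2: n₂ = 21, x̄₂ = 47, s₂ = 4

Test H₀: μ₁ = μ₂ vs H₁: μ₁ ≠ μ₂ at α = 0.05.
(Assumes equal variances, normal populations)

Pooled variance: s²_p = [19×6² + 20×4²]/(39) = 25.7436
s_p = 5.0738
SE = s_p×√(1/n₁ + 1/n₂) = 5.0738×√(1/20 + 1/21) = 1.5853
t = (x̄₁ - x̄₂)/SE = (41 - 47)/1.5853 = -3.7848
df = 39, t-critical = ±2.023
Decision: reject H₀

Answer: t = -3.7848, reject H₀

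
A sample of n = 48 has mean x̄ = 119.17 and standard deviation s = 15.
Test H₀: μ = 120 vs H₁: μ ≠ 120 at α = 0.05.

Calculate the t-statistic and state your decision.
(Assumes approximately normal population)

df = n - 1 = 47
SE = s/√n = 15/√48 = 2.1651
t = (x̄ - μ₀)/SE = (119.17 - 120)/2.1651 = -0.3834
Critical value: t_{0.025,47} = ±2.012
p-value ≈ 0.7032
Decision: fail to reject H₀

Answer: t = -0.3834, fail to reject H₀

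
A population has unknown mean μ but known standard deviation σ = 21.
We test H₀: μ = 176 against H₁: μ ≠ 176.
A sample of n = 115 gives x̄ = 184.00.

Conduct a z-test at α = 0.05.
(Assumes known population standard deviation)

Standard error: SE = σ/√n = 21/√115 = 1.9583
z-statistic: z = (x̄ - μ₀)/SE = (184.00 - 176)/1.9583 = 4.0852
Critical value: ±1.960
p-value < 0.0001
Decision: reject H₀

Answer: z = 4.0852, reject H₀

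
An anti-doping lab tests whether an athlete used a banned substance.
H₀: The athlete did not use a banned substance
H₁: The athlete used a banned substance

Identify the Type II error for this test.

A Type I error (probability α) occurs when we reject a true H₀.
A Type II error (probability β) occurs when we fail to reject a false H₀.

Answer: Failing to detect doping in an athlete who used a banned substance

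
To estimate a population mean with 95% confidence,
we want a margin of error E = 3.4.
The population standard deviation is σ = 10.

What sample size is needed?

Answer: n = 34

Derivation:
z_0.025 = 1.960
n = (z×σ/E)² = (1.960×10/3.4)²
n = 33.2318
Round up: n = 34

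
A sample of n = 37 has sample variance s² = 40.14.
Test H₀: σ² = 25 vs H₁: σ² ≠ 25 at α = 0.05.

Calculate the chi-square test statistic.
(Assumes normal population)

df = n - 1 = 36
χ² = (n-1)s²/σ₀² = 36×40.14/25 = 57.8016
Critical values: χ²_{0.975,36} = 21.336, χ²_{0.025,36} = 54.437
Rejection region: χ² < 21.336 or χ² > 54.437
Decision: reject H₀

Answer: χ² = 57.8016, reject H₀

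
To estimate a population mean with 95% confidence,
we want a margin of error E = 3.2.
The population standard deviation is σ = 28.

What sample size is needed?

Answer: n = 295

Derivation:
z_0.025 = 1.960
n = (z×σ/E)² = (1.960×28/3.2)²
n = 294.1225
Round up: n = 295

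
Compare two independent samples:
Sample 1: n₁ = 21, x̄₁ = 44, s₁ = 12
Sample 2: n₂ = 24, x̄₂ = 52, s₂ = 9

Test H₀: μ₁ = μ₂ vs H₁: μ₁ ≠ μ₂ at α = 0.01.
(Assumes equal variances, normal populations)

Answer: t = -2.5492, fail to reject H₀

Derivation:
Pooled variance: s²_p = [20×12² + 23×9²]/(43) = 110.3023
s_p = 10.5025
SE = s_p×√(1/n₁ + 1/n₂) = 10.5025×√(1/21 + 1/24) = 3.1382
t = (x̄₁ - x̄₂)/SE = (44 - 52)/3.1382 = -2.5492
df = 43, t-critical = ±2.695
Decision: fail to reject H₀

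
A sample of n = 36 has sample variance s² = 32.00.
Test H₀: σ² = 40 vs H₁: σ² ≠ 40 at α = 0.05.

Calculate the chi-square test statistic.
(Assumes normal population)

df = n - 1 = 35
χ² = (n-1)s²/σ₀² = 35×32.00/40 = 28.0000
Critical values: χ²_{0.975,35} = 20.569, χ²_{0.025,35} = 53.203
Rejection region: χ² < 20.569 or χ² > 53.203
Decision: fail to reject H₀

Answer: χ² = 28.0000, fail to reject H₀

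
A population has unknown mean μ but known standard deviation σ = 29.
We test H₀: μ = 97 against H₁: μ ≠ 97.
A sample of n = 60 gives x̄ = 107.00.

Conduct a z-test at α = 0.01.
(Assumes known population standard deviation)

Answer: z = 2.6710, reject H₀

Derivation:
Standard error: SE = σ/√n = 29/√60 = 3.7439
z-statistic: z = (x̄ - μ₀)/SE = (107.00 - 97)/3.7439 = 2.6710
Critical value: ±2.576
p-value = 0.0076
Decision: reject H₀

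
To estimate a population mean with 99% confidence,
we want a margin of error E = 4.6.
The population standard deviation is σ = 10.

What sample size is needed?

z_0.005 = 2.576
n = (z×σ/E)² = (2.576×10/4.6)²
n = 31.3600
Round up: n = 32

Answer: n = 32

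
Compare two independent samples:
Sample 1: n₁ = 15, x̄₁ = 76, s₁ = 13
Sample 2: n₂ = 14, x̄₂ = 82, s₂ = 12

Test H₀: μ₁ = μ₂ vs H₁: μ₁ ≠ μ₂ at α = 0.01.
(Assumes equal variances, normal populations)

Answer: t = -1.2887, fail to reject H₀

Derivation:
Pooled variance: s²_p = [14×13² + 13×12²]/(27) = 156.9630
s_p = 12.5285
SE = s_p×√(1/n₁ + 1/n₂) = 12.5285×√(1/15 + 1/14) = 4.6557
t = (x̄₁ - x̄₂)/SE = (76 - 82)/4.6557 = -1.2887
df = 27, t-critical = ±2.771
Decision: fail to reject H₀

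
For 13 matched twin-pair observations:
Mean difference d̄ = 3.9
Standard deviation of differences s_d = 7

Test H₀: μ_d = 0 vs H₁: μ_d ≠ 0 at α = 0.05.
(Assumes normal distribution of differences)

Answer: t = 2.0088, fail to reject H₀

Derivation:
df = n - 1 = 12
SE = s_d/√n = 7/√13 = 1.9415
t = d̄/SE = 3.9/1.9415 = 2.0088
Critical value: t_{0.025,12} = ±2.179
p-value ≈ 0.0676
Decision: fail to reject H₀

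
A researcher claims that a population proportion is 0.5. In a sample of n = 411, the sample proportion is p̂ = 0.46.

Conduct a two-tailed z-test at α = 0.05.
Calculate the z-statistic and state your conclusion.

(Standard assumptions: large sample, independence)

H₀: p = 0.5, H₁: p ≠ 0.5
Standard error: SE = √(p₀(1-p₀)/n) = √(0.5×0.5/411) = 0.024663
z-statistic: z = (p̂ - p₀)/SE = (0.46 - 0.5)/0.024663 = -1.6219
Critical value: z_0.025 = ±1.960
p-value = 0.1048
Decision: fail to reject H₀ at α = 0.05

Answer: z = -1.6219, fail to reject H₀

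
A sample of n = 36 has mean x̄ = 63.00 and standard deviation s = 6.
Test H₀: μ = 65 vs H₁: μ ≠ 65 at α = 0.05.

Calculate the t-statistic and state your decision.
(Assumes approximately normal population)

Answer: t = -2.0000, fail to reject H₀

Derivation:
df = n - 1 = 35
SE = s/√n = 6/√36 = 1.0000
t = (x̄ - μ₀)/SE = (63.00 - 65)/1.0000 = -2.0000
Critical value: t_{0.025,35} = ±2.030
p-value ≈ 0.0533
Decision: fail to reject H₀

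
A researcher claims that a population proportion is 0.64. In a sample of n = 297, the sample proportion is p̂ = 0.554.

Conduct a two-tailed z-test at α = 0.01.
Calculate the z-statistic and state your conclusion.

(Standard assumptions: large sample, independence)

H₀: p = 0.64, H₁: p ≠ 0.64
Standard error: SE = √(p₀(1-p₀)/n) = √(0.64×0.36/297) = 0.027852
z-statistic: z = (p̂ - p₀)/SE = (0.554 - 0.64)/0.027852 = -3.0877
Critical value: z_0.005 = ±2.576
p-value = 0.0020
Decision: reject H₀ at α = 0.01

Answer: z = -3.0877, reject H₀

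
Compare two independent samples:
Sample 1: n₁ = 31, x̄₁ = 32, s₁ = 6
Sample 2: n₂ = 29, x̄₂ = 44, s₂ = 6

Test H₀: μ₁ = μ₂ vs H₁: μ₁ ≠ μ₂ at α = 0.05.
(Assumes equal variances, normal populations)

Pooled variance: s²_p = [30×6² + 28×6²]/(58) = 36.0000
s_p = 6.0000
SE = s_p×√(1/n₁ + 1/n₂) = 6.0000×√(1/31 + 1/29) = 1.5501
t = (x̄₁ - x̄₂)/SE = (32 - 44)/1.5501 = -7.7414
df = 58, t-critical = ±2.002
Decision: reject H₀

Answer: t = -7.7414, reject H₀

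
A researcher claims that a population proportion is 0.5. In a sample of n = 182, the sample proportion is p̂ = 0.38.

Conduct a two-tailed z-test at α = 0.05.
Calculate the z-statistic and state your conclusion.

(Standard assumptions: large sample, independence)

Answer: z = -3.2378, reject H₀

Derivation:
H₀: p = 0.5, H₁: p ≠ 0.5
Standard error: SE = √(p₀(1-p₀)/n) = √(0.5×0.5/182) = 0.037062
z-statistic: z = (p̂ - p₀)/SE = (0.38 - 0.5)/0.037062 = -3.2378
Critical value: z_0.025 = ±1.960
p-value = 0.0012
Decision: reject H₀ at α = 0.05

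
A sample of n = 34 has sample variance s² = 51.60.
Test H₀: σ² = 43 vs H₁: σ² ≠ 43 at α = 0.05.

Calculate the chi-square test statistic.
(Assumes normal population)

df = n - 1 = 33
χ² = (n-1)s²/σ₀² = 33×51.60/43 = 39.6000
Critical values: χ²_{0.975,33} = 19.047, χ²_{0.025,33} = 50.725
Rejection region: χ² < 19.047 or χ² > 50.725
Decision: fail to reject H₀

Answer: χ² = 39.6000, fail to reject H₀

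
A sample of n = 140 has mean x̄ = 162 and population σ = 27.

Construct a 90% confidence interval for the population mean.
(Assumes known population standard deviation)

Answer: (158.2463, 165.7537)

Derivation:
Confidence level: 90%, α = 0.1
z_0.05 = 1.645
SE = σ/√n = 27/√140 = 2.2819
Margin of error = 1.645 × 2.2819 = 3.7537
CI: x̄ ± margin = 162 ± 3.7537
CI: (158.2463, 165.7537)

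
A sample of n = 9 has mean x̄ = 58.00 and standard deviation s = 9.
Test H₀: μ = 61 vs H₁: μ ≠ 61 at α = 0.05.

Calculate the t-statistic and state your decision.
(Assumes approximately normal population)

df = n - 1 = 8
SE = s/√n = 9/√9 = 3.0000
t = (x̄ - μ₀)/SE = (58.00 - 61)/3.0000 = -1.0000
Critical value: t_{0.025,8} = ±2.306
p-value ≈ 0.3466
Decision: fail to reject H₀

Answer: t = -1.0000, fail to reject H₀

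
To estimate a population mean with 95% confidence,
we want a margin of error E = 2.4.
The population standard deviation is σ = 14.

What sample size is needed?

z_0.025 = 1.960
n = (z×σ/E)² = (1.960×14/2.4)²
n = 130.7211
Round up: n = 131

Answer: n = 131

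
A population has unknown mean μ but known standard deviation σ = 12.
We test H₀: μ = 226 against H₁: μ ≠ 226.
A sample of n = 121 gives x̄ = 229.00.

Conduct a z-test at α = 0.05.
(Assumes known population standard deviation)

Standard error: SE = σ/√n = 12/√121 = 1.0909
z-statistic: z = (x̄ - μ₀)/SE = (229.00 - 226)/1.0909 = 2.7500
Critical value: ±1.960
p-value = 0.0060
Decision: reject H₀

Answer: z = 2.7500, reject H₀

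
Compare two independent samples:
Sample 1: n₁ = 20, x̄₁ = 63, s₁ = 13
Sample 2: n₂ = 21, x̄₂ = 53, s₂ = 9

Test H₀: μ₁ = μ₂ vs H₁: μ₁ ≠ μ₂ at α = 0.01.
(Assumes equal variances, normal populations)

Answer: t = 2.8757, reject H₀

Derivation:
Pooled variance: s²_p = [19×13² + 20×9²]/(39) = 123.8718
s_p = 11.1298
SE = s_p×√(1/n₁ + 1/n₂) = 11.1298×√(1/20 + 1/21) = 3.4774
t = (x̄₁ - x̄₂)/SE = (63 - 53)/3.4774 = 2.8757
df = 39, t-critical = ±2.708
Decision: reject H₀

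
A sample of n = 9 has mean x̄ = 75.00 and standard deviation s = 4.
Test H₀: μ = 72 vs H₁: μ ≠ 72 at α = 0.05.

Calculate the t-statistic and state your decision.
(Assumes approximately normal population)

df = n - 1 = 8
SE = s/√n = 4/√9 = 1.3333
t = (x̄ - μ₀)/SE = (75.00 - 72)/1.3333 = 2.2501
Critical value: t_{0.025,8} = ±2.306
p-value ≈ 0.0546
Decision: fail to reject H₀

Answer: t = 2.2501, fail to reject H₀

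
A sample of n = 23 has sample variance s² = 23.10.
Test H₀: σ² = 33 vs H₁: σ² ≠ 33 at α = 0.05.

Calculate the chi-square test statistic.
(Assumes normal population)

Answer: χ² = 15.4000, fail to reject H₀

Derivation:
df = n - 1 = 22
χ² = (n-1)s²/σ₀² = 22×23.10/33 = 15.4000
Critical values: χ²_{0.975,22} = 10.982, χ²_{0.025,22} = 36.781
Rejection region: χ² < 10.982 or χ² > 36.781
Decision: fail to reject H₀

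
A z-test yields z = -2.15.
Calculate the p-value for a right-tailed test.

Answer: p-value ≈ 0.9842

Derivation:
For z = -2.15:
p = P(Z > -2.15) = 1 - Φ(-2.15) = 0.9842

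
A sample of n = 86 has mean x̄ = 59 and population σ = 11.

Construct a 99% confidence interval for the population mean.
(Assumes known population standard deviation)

Confidence level: 99%, α = 0.01
z_0.005 = 2.576
SE = σ/√n = 11/√86 = 1.1862
Margin of error = 2.576 × 1.1862 = 3.0557
CI: x̄ ± margin = 59 ± 3.0557
CI: (55.9443, 62.0557)

Answer: (55.9443, 62.0557)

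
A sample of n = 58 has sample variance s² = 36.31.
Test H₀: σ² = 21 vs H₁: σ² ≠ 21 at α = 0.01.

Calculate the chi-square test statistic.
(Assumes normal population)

df = n - 1 = 57
χ² = (n-1)s²/σ₀² = 57×36.31/21 = 98.5557
Critical values: χ²_{0.995,57} = 33.248, χ²_{0.005,57} = 88.236
Rejection region: χ² < 33.248 or χ² > 88.236
Decision: reject H₀

Answer: χ² = 98.5557, reject H₀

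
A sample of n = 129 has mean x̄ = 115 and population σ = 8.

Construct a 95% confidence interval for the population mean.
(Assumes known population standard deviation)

Answer: (113.6194, 116.3806)

Derivation:
Confidence level: 95%, α = 0.05
z_0.025 = 1.960
SE = σ/√n = 8/√129 = 0.7044
Margin of error = 1.960 × 0.7044 = 1.3806
CI: x̄ ± margin = 115 ± 1.3806
CI: (113.6194, 116.3806)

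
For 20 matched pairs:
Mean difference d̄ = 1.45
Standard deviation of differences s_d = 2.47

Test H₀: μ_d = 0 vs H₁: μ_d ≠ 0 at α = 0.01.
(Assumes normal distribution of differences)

Answer: t = 2.6254, fail to reject H₀

Derivation:
df = n - 1 = 19
SE = s_d/√n = 2.47/√20 = 0.5523
t = d̄/SE = 1.45/0.5523 = 2.6254
Critical value: t_{0.005,19} = ±2.861
p-value ≈ 0.0167
Decision: fail to reject H₀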